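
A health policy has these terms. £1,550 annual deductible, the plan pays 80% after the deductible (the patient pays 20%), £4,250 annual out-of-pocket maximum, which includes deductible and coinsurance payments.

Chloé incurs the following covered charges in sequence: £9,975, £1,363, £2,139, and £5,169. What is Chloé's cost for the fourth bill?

£314.60

Claim 1 — £9,975: £1,550 finishes the deductible; £8,425 goes to coinsurance; coinsurance £8,425 × 20% = £1,685. Patient pays £3,235; OOP now £3,235.
Claim 2 — £1,363: 20% coinsurance on £1,363 = £272.60. Cost to patient: £272.60. OOP to date £3,507.60.
Claim 3 — £2,139: deductible met; 20% of £2,139 = £427.80. Cost to patient: £427.80. OOP to date £3,935.40.
Claim 4 — £5,169: deductible already satisfied, so patient's share is 20% × £5,169 = £1,033.80. That would push OOP to £4,969.20, over the £4,250 cap, so patient pays £4,250 − £3,935.40 = £314.60.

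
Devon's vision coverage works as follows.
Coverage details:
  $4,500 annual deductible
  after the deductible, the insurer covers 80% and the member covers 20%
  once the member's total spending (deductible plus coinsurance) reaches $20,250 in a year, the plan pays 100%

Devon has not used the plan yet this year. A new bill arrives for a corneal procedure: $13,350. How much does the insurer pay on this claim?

Nothing has been paid toward the $4,500 deductible, so the first $4,500 of this charge is applied there.
The remaining $8,850 (= $13,350 − $4,500) moves to coinsurance.
20% of $8,850 = $1,770 falls to the member.
That puts the member's cost at $4,500 + $1,770 = $6,270 before any cap.
Year-to-date out-of-pocket becomes $0 + $6,270 = $6,270, still under the $20,250 maximum, so no cap applies.
Insurer pays the balance: $13,350 − $6,270 = $7,080.

$7,080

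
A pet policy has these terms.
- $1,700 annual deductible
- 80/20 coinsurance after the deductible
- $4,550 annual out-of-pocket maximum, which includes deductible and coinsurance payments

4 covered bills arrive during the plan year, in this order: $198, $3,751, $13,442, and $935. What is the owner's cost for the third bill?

$2,400.20

#1 ($198): fully absorbed by the deductible. Owner pays $198; OOP now $198.
#2 ($3,751): deductible takes $1,502, $2,249 remains; 20% of $2,249 = $449.80. Owner owes $1,951.80 (running OOP $2,149.80).
#3 ($13,442): deductible already satisfied, so owner's share is 20% × $13,442 = $2,688.40. That would push OOP to $4,838.20, over the $4,550 cap, so owner pays $4,550 − $2,149.80 = $2,400.20.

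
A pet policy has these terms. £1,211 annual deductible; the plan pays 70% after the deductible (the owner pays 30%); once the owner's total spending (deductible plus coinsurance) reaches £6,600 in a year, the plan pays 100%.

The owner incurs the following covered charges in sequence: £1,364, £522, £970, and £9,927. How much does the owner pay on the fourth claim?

£2,978.10

Claim 1 (£1,364): deductible takes £1,211, £153 remains; coinsurance £153 × 30% = £45.90. Owner owes £1,256.90 (running OOP £1,256.90).
Claim 2 (£522): deductible met; 30% of £522 = £156.60. Owner pays £156.60; OOP now £1,413.50.
Claim 3 (£970): 30% coinsurance on £970 = £291. Owner owes £291 (running OOP £1,704.50).
Claim 4 (£9,927): deductible already satisfied, so owner's share is 30% × £9,927 = £2,978.10. Cost to owner: £2,978.10. OOP to date £4,682.60.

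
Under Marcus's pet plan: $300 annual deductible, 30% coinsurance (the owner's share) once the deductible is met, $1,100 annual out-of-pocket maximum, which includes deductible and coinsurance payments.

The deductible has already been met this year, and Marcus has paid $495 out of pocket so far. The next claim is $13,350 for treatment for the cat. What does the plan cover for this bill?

The deductible is already satisfied, so the full bill goes to coinsurance.
30% of $13,350 = $4,005 falls to the owner.
That would bring total out-of-pocket to $4,500, past the $1,100 cap. The owner is capped at $1,100 − $495 = $605 on this claim.
Insurer pays the balance: $13,350 − $605 = $12,745.

$12,745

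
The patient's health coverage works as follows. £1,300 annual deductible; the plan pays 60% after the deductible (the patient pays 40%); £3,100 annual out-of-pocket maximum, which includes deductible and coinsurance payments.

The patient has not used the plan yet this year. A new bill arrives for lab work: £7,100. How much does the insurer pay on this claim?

£4,000

Nothing has been paid toward the £1,300 deductible, so the first £1,300 of this charge is applied there.
That leaves £7,100 − £1,300 = £5,800 for coinsurance.
Coinsurance: £5,800 × 40% = £2,320.
That puts the patient's cost at £1,300 + £2,320 = £3,620 before any cap.
That would bring total out-of-pocket to £3,620, past the £3,100 cap. The patient is capped at £3,100 − £0 = £3,100 on this claim.
The insurer covers the remainder: £7,100 − £3,100 = £4,000.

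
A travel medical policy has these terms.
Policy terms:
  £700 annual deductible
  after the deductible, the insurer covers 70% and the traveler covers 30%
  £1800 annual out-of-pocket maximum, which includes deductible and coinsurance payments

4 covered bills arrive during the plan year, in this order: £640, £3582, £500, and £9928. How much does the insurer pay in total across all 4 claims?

£12850

Bill 1, £640: fully absorbed by the deductible. Cost to traveler: £640. OOP to date £640. Insurer: £640 − £640 = £0.
Bill 2, £3582: £60 finishes the deductible; £3522 goes to coinsurance; coinsurance £3522 × 30% = £1056.60. Traveler pays £1116.60; OOP now £1756.60. Insurer: £3582 − £1116.60 = £2465.40.
Bill 3, £500: 30% coinsurance on £500 = £150. That would push OOP to £1906.60, over the £1800 cap, so traveler pays £1800 − £1756.60 = £43.40. Insurer: £500 − £43.40 = £456.60.
Bill 4, £9928: deductible met; 30% of £9928 = £2978.40. Adding that to £1800 gives £4778.40, past the £1800 cap; traveler pays only £1800 − £1800 = £0. Plan pays £9928 − £0 = £9928.
Insurer total = bills − traveler's total = £14650 − £1800 = £12850.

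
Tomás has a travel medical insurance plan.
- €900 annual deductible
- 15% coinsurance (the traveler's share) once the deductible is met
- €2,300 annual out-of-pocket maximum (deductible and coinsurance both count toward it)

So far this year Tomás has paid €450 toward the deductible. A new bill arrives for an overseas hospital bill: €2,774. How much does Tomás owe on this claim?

€798.60

Deductible still to meet: €900 − €450 = €450.
That leaves €2,774 − €450 = €2,324 for coinsurance.
15% of €2,324 = €348.60 falls to the traveler.
So the traveler owes €450 + €348.60 = €798.60 before any cap.
Total out-of-pocket so far would be €450 + €798.60 = €1,248.60, below the €2,300 cap — no reduction.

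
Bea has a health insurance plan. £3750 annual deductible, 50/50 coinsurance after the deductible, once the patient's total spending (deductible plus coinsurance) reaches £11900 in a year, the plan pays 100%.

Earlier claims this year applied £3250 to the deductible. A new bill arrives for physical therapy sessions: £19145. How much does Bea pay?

£8650

£3250 of the £3750 deductible is already met, leaving £500.
After the £500 deductible portion, £19145 − £500 = £18645 is subject to coinsurance.
Coinsurance: £18645 × 50% = £9322.50.
That puts the patient's cost at £500 + £9322.50 = £9822.50 before any cap.
Year-to-date out-of-pocket would reach £3250 + £9822.50 = £13072.50, above the £11900 maximum, so the patient pays only £11900 − £3250 = £8650.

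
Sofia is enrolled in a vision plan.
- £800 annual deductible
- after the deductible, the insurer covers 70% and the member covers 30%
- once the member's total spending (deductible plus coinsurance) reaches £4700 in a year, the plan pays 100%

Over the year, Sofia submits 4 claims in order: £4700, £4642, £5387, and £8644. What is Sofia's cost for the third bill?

£1337.40

#1 (£4700): deductible takes £800, £3900 remains; 30% of £3900 = £1170. Cost to member: £1970. OOP to date £1970.
#2 (£4642): deductible already satisfied, so member's share is 30% × £4642 = £1392.60. Member pays £1392.60; OOP now £3362.60.
#3 (£5387): deductible already satisfied, so member's share is 30% × £5387 = £1616.10. Adding that to £3362.60 gives £4978.70, past the £4700 cap; member pays only £4700 − £3362.60 = £1337.40.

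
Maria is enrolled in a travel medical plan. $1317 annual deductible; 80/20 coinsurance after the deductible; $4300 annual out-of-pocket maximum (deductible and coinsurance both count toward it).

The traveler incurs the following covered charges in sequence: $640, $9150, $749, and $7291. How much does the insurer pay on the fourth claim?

Bill 1, $640: fully absorbed by the deductible. Traveler pays $640; OOP now $640. Plan pays $640 − $640 = $0.
Bill 2, $9150: $677 to deductible, leaving $8473; traveler's 20% is $1694.60. Traveler owes $2371.60 (running OOP $3011.60). Plan pays $9150 − $2371.60 = $6778.40.
Bill 3, $749: deductible already satisfied, so traveler's share is 20% × $749 = $149.80. Traveler owes $149.80 (running OOP $3161.40). Plan pays $749 − $149.80 = $599.20.
Bill 4, $7291: 20% coinsurance on $7291 = $1458.20. OOP would hit $4619.60 > $4300, so the cap limits the traveler to $4300 − $3161.40 = $1138.60. Plan pays $7291 − $1138.60 = $6152.40.

$6152.40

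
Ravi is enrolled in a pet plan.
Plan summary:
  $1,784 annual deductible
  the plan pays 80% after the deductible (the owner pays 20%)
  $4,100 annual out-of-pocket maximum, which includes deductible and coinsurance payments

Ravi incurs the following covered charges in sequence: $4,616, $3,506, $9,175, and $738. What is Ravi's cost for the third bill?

$1,048.40

Bill 1, $4,616: $1,784 to deductible, leaving $2,832; 20% of $2,832 = $566.40. Owner pays $2,350.40; OOP now $2,350.40.
Bill 2, $3,506: 20% coinsurance on $3,506 = $701.20. Owner owes $701.20 (running OOP $3,051.60).
Bill 3, $9,175: deductible met; 20% of $9,175 = $1,835. Adding that to $3,051.60 gives $4,886.60, past the $4,100 cap; owner pays only $4,100 − $3,051.60 = $1,048.40.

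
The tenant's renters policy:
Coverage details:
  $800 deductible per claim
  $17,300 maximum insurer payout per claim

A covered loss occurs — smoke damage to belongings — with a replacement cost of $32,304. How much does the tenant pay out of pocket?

Less the $800 deductible: $32,304 − $800 = $31,504.
$31,504 exceeds the $17,300 limit, so the insurer pays the limit: $17,300.
Out of pocket: $32,304 − $17,300 = $15,004.

$15,004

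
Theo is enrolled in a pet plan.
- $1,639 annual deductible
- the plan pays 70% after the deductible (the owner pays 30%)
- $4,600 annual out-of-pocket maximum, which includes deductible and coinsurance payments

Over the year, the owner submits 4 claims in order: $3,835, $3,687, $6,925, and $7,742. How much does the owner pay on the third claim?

#1 ($3,835): $1,639 to deductible, leaving $2,196; 30% of $2,196 = $658.80. Owner pays $2,297.80; OOP now $2,297.80.
#2 ($3,687): 30% coinsurance on $3,687 = $1,106.10. Owner owes $1,106.10 (running OOP $3,403.90).
#3 ($6,925): deductible already satisfied, so owner's share is 30% × $6,925 = $2,077.50. OOP would hit $5,481.40 > $4,600, so the cap limits the owner to $4,600 − $3,403.90 = $1,196.10.

$1,196.10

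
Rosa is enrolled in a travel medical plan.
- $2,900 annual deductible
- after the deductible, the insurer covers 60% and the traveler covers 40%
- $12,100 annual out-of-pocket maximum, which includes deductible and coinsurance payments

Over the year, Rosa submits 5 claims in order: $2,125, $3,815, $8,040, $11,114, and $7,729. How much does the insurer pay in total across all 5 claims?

$20,723

Claim 1 — $2,125: fully absorbed by the deductible. Cost to traveler: $2,125. OOP to date $2,125. Insurer: $2,125 − $2,125 = $0.
Claim 2 — $3,815: $775 to deductible, leaving $3,040; 40% of $3,040 = $1,216. Traveler pays $1,991; OOP now $4,116. Insurer: $3,815 − $1,991 = $1,824.
Claim 3 — $8,040: 40% coinsurance on $8,040 = $3,216. Traveler owes $3,216 (running OOP $7,332). Insurer: $8,040 − $3,216 = $4,824.
Claim 4 — $11,114: deductible met; 40% of $11,114 = $4,445.60. Traveler owes $4,445.60 (running OOP $11,777.60). Plan pays $11,114 − $4,445.60 = $6,668.40.
Claim 5 — $7,729: 40% coinsurance on $7,729 = $3,091.60. That would push OOP to $14,869.20, over the $12,100 cap, so traveler pays $12,100 − $11,777.60 = $322.40. Insurer: $7,729 − $322.40 = $7,406.60.
Insurer total = bills − traveler's total = $32,823 − $12,100 = $20,723.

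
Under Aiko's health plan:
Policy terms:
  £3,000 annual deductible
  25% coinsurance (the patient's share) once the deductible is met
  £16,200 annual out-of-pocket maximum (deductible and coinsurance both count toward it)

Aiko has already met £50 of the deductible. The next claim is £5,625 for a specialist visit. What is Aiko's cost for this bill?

Deductible still to meet: £3,000 − £50 = £2,950.
That leaves £5,625 − £2,950 = £2,675 for coinsurance.
Coinsurance: £2,675 × 25% = £668.75.
That puts the patient's cost at £2,950 + £668.75 = £3,618.75 before any cap.
Year-to-date out-of-pocket becomes £50 + £3,618.75 = £3,668.75, still under the £16,200 maximum, so no cap applies.

£3,618.75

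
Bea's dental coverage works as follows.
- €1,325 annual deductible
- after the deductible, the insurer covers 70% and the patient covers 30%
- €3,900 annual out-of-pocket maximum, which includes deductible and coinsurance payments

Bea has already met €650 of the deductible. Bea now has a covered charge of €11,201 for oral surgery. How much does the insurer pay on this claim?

Remaining deductible: €1,325 − €650 = €675.
That leaves €11,201 − €675 = €10,526 for coinsurance.
30% of €10,526 = €3,157.80 falls to the patient.
Patient responsibility before any cap: €675 + €3,157.80 = €3,832.80.
Adding €3,832.80 to the €650 already spent would give €4,482.80, which exceeds the €3,900 cap; the patient pays just €3,900 − €650 = €3,250.
The plan picks up €11,201 − €3,250 = €7,951.

€7,951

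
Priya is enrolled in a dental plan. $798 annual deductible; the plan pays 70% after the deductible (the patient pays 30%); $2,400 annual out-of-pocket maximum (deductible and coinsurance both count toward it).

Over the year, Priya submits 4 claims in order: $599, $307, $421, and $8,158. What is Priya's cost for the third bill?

$126.30

Claim 1 — $599: fully absorbed by the deductible. Cost to patient: $599. OOP to date $599.
Claim 2 — $307: $199 finishes the deductible; $108 goes to coinsurance; coinsurance $108 × 30% = $32.40. Patient pays $231.40; OOP now $830.40.
Claim 3 — $421: 30% coinsurance on $421 = $126.30. Cost to patient: $126.30. OOP to date $956.70.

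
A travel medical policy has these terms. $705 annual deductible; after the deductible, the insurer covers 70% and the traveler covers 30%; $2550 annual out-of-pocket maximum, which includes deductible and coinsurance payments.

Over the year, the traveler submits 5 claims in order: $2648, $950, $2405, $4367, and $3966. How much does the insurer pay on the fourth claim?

Claim 1 ($2648): deductible takes $705, $1943 remains; coinsurance $1943 × 30% = $582.90. Cost to traveler: $1287.90. OOP to date $1287.90. Plan pays $2648 − $1287.90 = $1360.10.
Claim 2 ($950): deductible met; 30% of $950 = $285. Traveler pays $285; OOP now $1572.90. Plan pays $950 − $285 = $665.
Claim 3 ($2405): deductible met; 30% of $2405 = $721.50. Cost to traveler: $721.50. OOP to date $2294.40. Plan pays $2405 − $721.50 = $1683.50.
Claim 4 ($4367): deductible already satisfied, so traveler's share is 30% × $4367 = $1310.10. That would push OOP to $3604.50, over the $2550 cap, so traveler pays $2550 − $2294.40 = $255.60. Insurer: $4367 − $255.60 = $4111.40.

$4111.40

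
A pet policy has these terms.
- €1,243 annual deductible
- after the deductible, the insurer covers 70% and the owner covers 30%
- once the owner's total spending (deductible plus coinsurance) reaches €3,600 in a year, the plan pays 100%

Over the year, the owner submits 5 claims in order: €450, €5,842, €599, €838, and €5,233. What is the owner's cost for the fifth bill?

€411.20

Claim 1 (€450): entire amount goes to the deductible. Owner pays €450; OOP now €450.
Claim 2 (€5,842): €793 finishes the deductible; €5,049 goes to coinsurance; owner's 30% is €1,514.70. Owner pays €2,307.70; OOP now €2,757.70.
Claim 3 (€599): deductible already satisfied, so owner's share is 30% × €599 = €179.70. Owner owes €179.70 (running OOP €2,937.40).
Claim 4 (€838): 30% coinsurance on €838 = €251.40. Owner pays €251.40; OOP now €3,188.80.
Claim 5 (€5,233): deductible already satisfied, so owner's share is 30% × €5,233 = €1,569.90. OOP would hit €4,758.70 > €3,600, so the cap limits the owner to €3,600 − €3,188.80 = €411.20.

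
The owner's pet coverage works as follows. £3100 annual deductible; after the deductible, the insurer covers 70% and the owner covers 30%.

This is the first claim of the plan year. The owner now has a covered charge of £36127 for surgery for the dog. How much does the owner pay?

The full £3100 deductible is still open; £3100 of this bill applies to it.
After the £3100 deductible portion, £36127 − £3100 = £33027 is subject to coinsurance.
Coinsurance: £33027 × 30% = £9908.10.
So the owner owes £3100 + £9908.10 = £13008.10.

£13008.10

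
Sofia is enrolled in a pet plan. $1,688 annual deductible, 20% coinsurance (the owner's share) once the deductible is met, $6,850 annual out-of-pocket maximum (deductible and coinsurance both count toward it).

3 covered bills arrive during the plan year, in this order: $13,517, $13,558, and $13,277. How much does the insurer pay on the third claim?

#1 ($13,517): deductible takes $1,688, $11,829 remains; coinsurance $11,829 × 20% = $2,365.80. Owner pays $4,053.80; OOP now $4,053.80. Insurer: $13,517 − $4,053.80 = $9,463.20.
#2 ($13,558): deductible met; 20% of $13,558 = $2,711.60. Owner pays $2,711.60; OOP now $6,765.40. Insurer: $13,558 − $2,711.60 = $10,846.40.
#3 ($13,277): deductible met; 20% of $13,277 = $2,655.40. Adding that to $6,765.40 gives $9,420.80, past the $6,850 cap; owner pays only $6,850 − $6,765.40 = $84.60. Insurer: $13,277 − $84.60 = $13,192.40.

$13,192.40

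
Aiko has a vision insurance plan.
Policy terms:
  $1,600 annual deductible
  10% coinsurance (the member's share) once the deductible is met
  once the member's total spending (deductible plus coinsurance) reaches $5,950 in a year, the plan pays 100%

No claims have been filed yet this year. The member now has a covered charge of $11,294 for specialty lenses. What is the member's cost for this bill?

$2,569.40

Nothing has been paid toward the $1,600 deductible, so the first $1,600 of this charge is applied there.
That leaves $11,294 − $1,600 = $9,694 for coinsurance.
10% of $9,694 = $969.40 falls to the member.
So the member owes $1,600 + $969.40 = $2,569.40 before any cap.
Year-to-date out-of-pocket becomes $0 + $2,569.40 = $2,569.40, still under the $5,950 maximum, so no cap applies.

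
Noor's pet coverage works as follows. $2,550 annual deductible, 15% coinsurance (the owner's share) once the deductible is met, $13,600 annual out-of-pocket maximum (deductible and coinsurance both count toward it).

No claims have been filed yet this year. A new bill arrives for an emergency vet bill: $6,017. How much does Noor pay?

$3,070.05

Deductible not yet touched, so the first $2,550 of the bill goes to the deductible.
The remaining $3,467 (= $6,017 − $2,550) moves to coinsurance.
15% of $3,467 = $520.05 falls to the owner.
That puts the owner's cost at $2,550 + $520.05 = $3,070.05 before any cap.
Total out-of-pocket so far would be $0 + $3,070.05 = $3,070.05, below the $13,600 cap — no reduction.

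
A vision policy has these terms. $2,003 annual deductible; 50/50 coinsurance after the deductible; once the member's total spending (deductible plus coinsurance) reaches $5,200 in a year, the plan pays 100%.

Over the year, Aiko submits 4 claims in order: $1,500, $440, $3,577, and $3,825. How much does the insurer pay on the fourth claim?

Claim 1 ($1,500): all of it applies to the deductible. Cost to member: $1,500. OOP to date $1,500. Plan pays $1,500 − $1,500 = $0.
Claim 2 ($440): entire amount goes to the deductible. Member owes $440 (running OOP $1,940). Insurer: $440 − $440 = $0.
Claim 3 ($3,577): deductible takes $63, $3,514 remains; coinsurance $3,514 × 50% = $1,757. Member pays $1,820; OOP now $3,760. Insurer: $3,577 − $1,820 = $1,757.
Claim 4 ($3,825): 50% coinsurance on $3,825 = $1,912.50. That would push OOP to $5,672.50, over the $5,200 cap, so member pays $5,200 − $3,760 = $1,440. Plan pays $3,825 − $1,440 = $2,385.

$2,385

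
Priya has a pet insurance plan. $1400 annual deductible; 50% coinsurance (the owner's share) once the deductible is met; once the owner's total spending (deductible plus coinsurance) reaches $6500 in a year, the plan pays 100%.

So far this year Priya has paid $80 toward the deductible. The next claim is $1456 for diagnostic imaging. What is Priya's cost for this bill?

$1388

Remaining deductible: $1400 − $80 = $1320.
After the $1320 deductible portion, $1456 − $1320 = $136 is subject to coinsurance.
Coinsurance: $136 × 50% = $68.
Owner responsibility before any cap: $1320 + $68 = $1388.
Cumulative spending $80 + $1388 = $1468 stays under the $6500 maximum.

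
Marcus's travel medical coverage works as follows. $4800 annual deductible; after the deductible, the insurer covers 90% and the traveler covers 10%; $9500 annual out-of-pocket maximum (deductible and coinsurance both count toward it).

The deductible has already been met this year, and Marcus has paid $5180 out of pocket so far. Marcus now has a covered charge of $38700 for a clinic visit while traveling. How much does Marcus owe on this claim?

$3870

With the deductible met, the entire $38700 is subject to coinsurance.
Coinsurance: $38700 × 10% = $3870.
Year-to-date out-of-pocket becomes $5180 + $3870 = $9050, still under the $9500 maximum, so no cap applies.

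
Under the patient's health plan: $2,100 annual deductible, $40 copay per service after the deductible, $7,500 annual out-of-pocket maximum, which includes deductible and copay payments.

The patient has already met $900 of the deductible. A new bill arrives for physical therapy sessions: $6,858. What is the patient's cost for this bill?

Deductible still to meet: $2,100 − $900 = $1,200.
The remaining $5,658 (= $6,858 − $1,200) moves to the copay.
Copay on this service: $40.
Patient responsibility before any cap: $1,200 + $40 = $1,240.
Cumulative spending $900 + $1,240 = $2,140 stays under the $7,500 maximum.

$1,240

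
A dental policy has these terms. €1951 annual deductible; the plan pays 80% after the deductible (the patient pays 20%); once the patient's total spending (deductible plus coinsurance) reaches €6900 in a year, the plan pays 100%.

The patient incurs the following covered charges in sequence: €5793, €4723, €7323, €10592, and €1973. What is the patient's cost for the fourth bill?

Claim 1 — €5793: €1951 to deductible, leaving €3842; patient's 20% is €768.40. Cost to patient: €2719.40. OOP to date €2719.40.
Claim 2 — €4723: 20% coinsurance on €4723 = €944.60. Patient owes €944.60 (running OOP €3664).
Claim 3 — €7323: deductible already satisfied, so patient's share is 20% × €7323 = €1464.60. Cost to patient: €1464.60. OOP to date €5128.60.
Claim 4 — €10592: 20% coinsurance on €10592 = €2118.40. Adding that to €5128.60 gives €7247, past the €6900 cap; patient pays only €6900 − €5128.60 = €1771.40.

€1771.40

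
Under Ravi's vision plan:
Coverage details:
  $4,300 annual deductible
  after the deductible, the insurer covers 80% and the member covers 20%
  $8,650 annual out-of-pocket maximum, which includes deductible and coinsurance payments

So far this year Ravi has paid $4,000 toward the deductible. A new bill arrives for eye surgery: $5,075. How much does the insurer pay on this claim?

Deductible still to meet: $4,300 − $4,000 = $300.
The remaining $4,775 (= $5,075 − $300) moves to coinsurance.
Coinsurance: $4,775 × 20% = $955.
That puts the member's cost at $300 + $955 = $1,255 before any cap.
Cumulative spending $4,000 + $1,255 = $5,255 stays under the $8,650 maximum.
Insurer pays the balance: $5,075 − $1,255 = $3,820.

$3,820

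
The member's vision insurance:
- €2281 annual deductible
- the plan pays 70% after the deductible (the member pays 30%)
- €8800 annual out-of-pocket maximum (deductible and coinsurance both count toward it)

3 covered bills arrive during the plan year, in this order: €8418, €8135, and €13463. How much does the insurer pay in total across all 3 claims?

Claim 1 (€8418): €2281 finishes the deductible; €6137 goes to coinsurance; member's 30% is €1841.10. Member owes €4122.10 (running OOP €4122.10). Insurer: €8418 − €4122.10 = €4295.90.
Claim 2 (€8135): deductible met; 30% of €8135 = €2440.50. Member owes €2440.50 (running OOP €6562.60). Plan pays €8135 − €2440.50 = €5694.50.
Claim 3 (€13463): deductible met; 30% of €13463 = €4038.90. That would push OOP to €10601.50, over the €8800 cap, so member pays €8800 − €6562.60 = €2237.40. Plan pays €13463 − €2237.40 = €11225.60.
Insurer total = bills − member's total = €30016 − €8800 = €21216.

€21216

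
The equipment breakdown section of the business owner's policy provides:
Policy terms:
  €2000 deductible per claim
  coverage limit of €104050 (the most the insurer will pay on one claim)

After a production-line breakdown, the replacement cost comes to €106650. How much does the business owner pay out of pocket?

After the deductible, €106650 − €2000 = €104650 remains.
Since €104650 > €104050, the payout is capped at €104050.
Business owner's share is the uncovered remainder: €106650 − €104050 = €2600.

€2600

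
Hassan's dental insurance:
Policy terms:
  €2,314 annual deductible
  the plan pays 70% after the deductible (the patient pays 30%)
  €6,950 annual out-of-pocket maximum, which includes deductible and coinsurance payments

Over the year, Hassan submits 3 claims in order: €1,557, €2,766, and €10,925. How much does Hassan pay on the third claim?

€3,277.50

Claim 1 — €1,557: fully absorbed by the deductible. Patient owes €1,557 (running OOP €1,557).
Claim 2 — €2,766: €757 to deductible, leaving €2,009; 30% of €2,009 = €602.70. Patient pays €1,359.70; OOP now €2,916.70.
Claim 3 — €10,925: deductible already satisfied, so patient's share is 30% × €10,925 = €3,277.50. Cost to patient: €3,277.50. OOP to date €6,194.20.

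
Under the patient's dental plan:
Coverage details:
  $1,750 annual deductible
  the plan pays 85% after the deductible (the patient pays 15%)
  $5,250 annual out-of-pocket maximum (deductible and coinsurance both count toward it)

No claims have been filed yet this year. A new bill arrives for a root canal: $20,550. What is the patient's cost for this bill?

$4,570

The full $1,750 deductible is still open; $1,750 of this bill applies to it.
The remaining $18,800 (= $20,550 − $1,750) moves to coinsurance.
Patient's 15% share of $18,800 is $2,820.
So the patient owes $1,750 + $2,820 = $4,570 before any cap.
Year-to-date out-of-pocket becomes $0 + $4,570 = $4,570, still under the $5,250 maximum, so no cap applies.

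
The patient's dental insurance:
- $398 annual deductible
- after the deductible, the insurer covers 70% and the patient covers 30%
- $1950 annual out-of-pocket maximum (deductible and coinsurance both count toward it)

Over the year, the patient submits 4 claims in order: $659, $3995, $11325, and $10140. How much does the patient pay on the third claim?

$275.20

Claim 1 — $659: $398 to deductible, leaving $261; patient's 30% is $78.30. Patient owes $476.30 (running OOP $476.30).
Claim 2 — $3995: deductible met; 30% of $3995 = $1198.50. Cost to patient: $1198.50. OOP to date $1674.80.
Claim 3 — $11325: deductible already satisfied, so patient's share is 30% × $11325 = $3397.50. Adding that to $1674.80 gives $5072.30, past the $1950 cap; patient pays only $1950 − $1674.80 = $275.20.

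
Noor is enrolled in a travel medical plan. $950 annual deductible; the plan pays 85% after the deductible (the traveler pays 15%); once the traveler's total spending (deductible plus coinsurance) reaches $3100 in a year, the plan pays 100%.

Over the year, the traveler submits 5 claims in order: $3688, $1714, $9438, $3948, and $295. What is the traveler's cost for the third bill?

#1 ($3688): $950 finishes the deductible; $2738 goes to coinsurance; coinsurance $2738 × 15% = $410.70. Traveler owes $1360.70 (running OOP $1360.70).
#2 ($1714): deductible already satisfied, so traveler's share is 15% × $1714 = $257.10. Traveler pays $257.10; OOP now $1617.80.
#3 ($9438): deductible met; 15% of $9438 = $1415.70. Traveler owes $1415.70 (running OOP $3033.50).

$1415.70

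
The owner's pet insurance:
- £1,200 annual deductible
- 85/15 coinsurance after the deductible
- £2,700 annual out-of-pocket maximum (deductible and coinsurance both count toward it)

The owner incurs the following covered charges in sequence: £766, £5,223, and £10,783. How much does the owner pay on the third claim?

£781.65

Claim 1 — £766: entire amount goes to the deductible. Cost to owner: £766. OOP to date £766.
Claim 2 — £5,223: deductible takes £434, £4,789 remains; owner's 15% is £718.35. Cost to owner: £1,152.35. OOP to date £1,918.35.
Claim 3 — £10,783: deductible already satisfied, so owner's share is 15% × £10,783 = £1,617.45. OOP would hit £3,535.80 > £2,700, so the cap limits the owner to £2,700 − £1,918.35 = £781.65.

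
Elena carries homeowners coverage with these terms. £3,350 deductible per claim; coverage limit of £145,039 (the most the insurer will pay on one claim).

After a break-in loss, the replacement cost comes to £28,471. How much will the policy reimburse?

£25,121

After the deductible, £28,471 − £3,350 = £25,121 remains.
£25,121 ≤ £145,039, so the limit doesn't bind; insurer pays £25,121.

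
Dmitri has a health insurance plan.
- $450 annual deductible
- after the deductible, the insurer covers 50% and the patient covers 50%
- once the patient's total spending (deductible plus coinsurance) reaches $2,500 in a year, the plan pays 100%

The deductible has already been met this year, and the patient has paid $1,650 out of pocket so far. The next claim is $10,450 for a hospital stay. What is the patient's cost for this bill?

The deductible is already satisfied, so the full bill goes to coinsurance.
Coinsurance: $10,450 × 50% = $5,225.
Adding $5,225 to the $1,650 already spent would give $6,875, which exceeds the $2,500 cap; the patient pays just $2,500 − $1,650 = $850.

$850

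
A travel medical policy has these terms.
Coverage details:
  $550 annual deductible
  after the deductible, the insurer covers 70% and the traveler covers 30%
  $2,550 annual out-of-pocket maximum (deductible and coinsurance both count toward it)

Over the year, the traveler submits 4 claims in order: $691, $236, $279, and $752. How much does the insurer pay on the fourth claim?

$526.40

Claim 1 — $691: deductible takes $550, $141 remains; 30% of $141 = $42.30. Traveler pays $592.30; OOP now $592.30. Plan pays $691 − $592.30 = $98.70.
Claim 2 — $236: 30% coinsurance on $236 = $70.80. Traveler pays $70.80; OOP now $663.10. Insurer: $236 − $70.80 = $165.20.
Claim 3 — $279: deductible met; 30% of $279 = $83.70. Cost to traveler: $83.70. OOP to date $746.80. Insurer: $279 − $83.70 = $195.30.
Claim 4 — $752: 30% coinsurance on $752 = $225.60. Cost to traveler: $225.60. OOP to date $972.40. Insurer: $752 − $225.60 = $526.40.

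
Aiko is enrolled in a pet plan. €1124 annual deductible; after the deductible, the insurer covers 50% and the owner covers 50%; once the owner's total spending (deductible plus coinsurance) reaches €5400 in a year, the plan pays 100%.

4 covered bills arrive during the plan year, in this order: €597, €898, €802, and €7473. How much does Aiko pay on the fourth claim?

€3689.50

Claim 1 — €597: entire amount goes to the deductible. Owner pays €597; OOP now €597.
Claim 2 — €898: €527 to deductible, leaving €371; owner's 50% is €185.50. Owner owes €712.50 (running OOP €1309.50).
Claim 3 — €802: 50% coinsurance on €802 = €401. Cost to owner: €401. OOP to date €1710.50.
Claim 4 — €7473: 50% coinsurance on €7473 = €3736.50. Adding that to €1710.50 gives €5447, past the €5400 cap; owner pays only €5400 − €1710.50 = €3689.50.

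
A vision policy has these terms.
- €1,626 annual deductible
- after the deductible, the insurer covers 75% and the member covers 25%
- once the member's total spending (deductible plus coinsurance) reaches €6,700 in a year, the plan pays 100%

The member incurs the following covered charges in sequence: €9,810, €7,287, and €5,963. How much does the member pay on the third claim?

€1,206.25

Claim 1 — €9,810: €1,626 finishes the deductible; €8,184 goes to coinsurance; coinsurance €8,184 × 25% = €2,046. Member pays €3,672; OOP now €3,672.
Claim 2 — €7,287: deductible already satisfied, so member's share is 25% × €7,287 = €1,821.75. Member owes €1,821.75 (running OOP €5,493.75).
Claim 3 — €5,963: deductible already satisfied, so member's share is 25% × €5,963 = €1,490.75. Adding that to €5,493.75 gives €6,984.50, past the €6,700 cap; member pays only €6,700 − €5,493.75 = €1,206.25.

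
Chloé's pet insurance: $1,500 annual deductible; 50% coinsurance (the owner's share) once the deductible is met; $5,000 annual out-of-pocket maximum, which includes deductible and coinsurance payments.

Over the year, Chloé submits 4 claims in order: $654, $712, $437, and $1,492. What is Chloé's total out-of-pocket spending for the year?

$2,397.50

Claim 1 ($654): fully absorbed by the deductible. Cost to owner: $654. OOP to date $654.
Claim 2 ($712): fully absorbed by the deductible. Owner pays $712; OOP now $1,366.
Claim 3 ($437): deductible takes $134, $303 remains; owner's 50% is $151.50. Owner owes $285.50 (running OOP $1,651.50).
Claim 4 ($1,492): deductible already satisfied, so owner's share is 50% × $1,492 = $746. Cost to owner: $746. OOP to date $2,397.50.
Summing the owner's payments: $654 + $712 + $285.50 + $746 = $2,397.50.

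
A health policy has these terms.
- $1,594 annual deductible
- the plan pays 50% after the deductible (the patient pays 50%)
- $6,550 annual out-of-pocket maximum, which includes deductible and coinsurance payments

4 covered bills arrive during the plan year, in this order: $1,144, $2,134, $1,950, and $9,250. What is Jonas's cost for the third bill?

#1 ($1,144): fully absorbed by the deductible. Patient pays $1,144; OOP now $1,144.
#2 ($2,134): $450 to deductible, leaving $1,684; coinsurance $1,684 × 50% = $842. Patient pays $1,292; OOP now $2,436.
#3 ($1,950): 50% coinsurance on $1,950 = $975. Patient owes $975 (running OOP $3,411).

$975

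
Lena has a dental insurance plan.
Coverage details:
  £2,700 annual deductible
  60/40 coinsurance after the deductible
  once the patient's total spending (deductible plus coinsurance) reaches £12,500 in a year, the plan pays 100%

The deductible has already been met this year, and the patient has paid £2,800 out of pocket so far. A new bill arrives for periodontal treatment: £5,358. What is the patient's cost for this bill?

The deductible is already satisfied, so the full bill goes to coinsurance.
Patient's 40% share of £5,358 is £2,143.20.
Cumulative spending £2,800 + £2,143.20 = £4,943.20 stays under the £12,500 maximum.

£2,143.20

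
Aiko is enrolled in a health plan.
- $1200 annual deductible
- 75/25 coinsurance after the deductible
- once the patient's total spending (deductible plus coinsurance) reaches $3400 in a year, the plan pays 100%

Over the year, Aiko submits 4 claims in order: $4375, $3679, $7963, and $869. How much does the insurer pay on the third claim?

$7476.50

Claim 1 ($4375): deductible takes $1200, $3175 remains; 25% of $3175 = $793.75. Patient pays $1993.75; OOP now $1993.75. Insurer: $4375 − $1993.75 = $2381.25.
Claim 2 ($3679): deductible already satisfied, so patient's share is 25% × $3679 = $919.75. Patient pays $919.75; OOP now $2913.50. Plan pays $3679 − $919.75 = $2759.25.
Claim 3 ($7963): 25% coinsurance on $7963 = $1990.75. That would push OOP to $4904.25, over the $3400 cap, so patient pays $3400 − $2913.50 = $486.50. Plan pays $7963 − $486.50 = $7476.50.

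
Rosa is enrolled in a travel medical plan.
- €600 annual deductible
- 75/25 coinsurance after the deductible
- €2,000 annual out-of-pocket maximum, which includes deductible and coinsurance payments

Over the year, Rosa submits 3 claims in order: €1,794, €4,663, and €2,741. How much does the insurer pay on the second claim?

Bill 1, €1,794: €600 to deductible, leaving €1,194; 25% of €1,194 = €298.50. Cost to traveler: €898.50. OOP to date €898.50. Plan pays €1,794 − €898.50 = €895.50.
Bill 2, €4,663: 25% coinsurance on €4,663 = €1,165.75. OOP would hit €2,064.25 > €2,000, so the cap limits the traveler to €2,000 − €898.50 = €1,101.50. Insurer: €4,663 − €1,101.50 = €3,561.50.

€3,561.50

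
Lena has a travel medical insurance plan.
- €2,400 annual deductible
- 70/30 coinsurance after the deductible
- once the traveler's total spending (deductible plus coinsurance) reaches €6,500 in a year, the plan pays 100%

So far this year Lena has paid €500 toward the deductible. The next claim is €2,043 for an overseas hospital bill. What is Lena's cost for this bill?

Remaining deductible: €2,400 − €500 = €1,900.
That leaves €2,043 − €1,900 = €143 for coinsurance.
30% of €143 = €42.90 falls to the traveler.
That puts the traveler's cost at €1,900 + €42.90 = €1,942.90 before any cap.
Cumulative spending €500 + €1,942.90 = €2,442.90 stays under the €6,500 maximum.

€1,942.90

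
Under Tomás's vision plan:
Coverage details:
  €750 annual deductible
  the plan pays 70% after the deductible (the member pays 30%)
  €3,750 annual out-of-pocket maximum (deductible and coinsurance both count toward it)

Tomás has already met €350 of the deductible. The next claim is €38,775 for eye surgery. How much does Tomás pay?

Deductible still to meet: €750 − €350 = €400.
The remaining €38,375 (= €38,775 − €400) moves to coinsurance.
Member's 30% share of €38,375 is €11,512.50.
Member responsibility before any cap: €400 + €11,512.50 = €11,912.50.
Adding €11,912.50 to the €350 already spent would give €12,262.50, which exceeds the €3,750 cap; the member pays just €3,750 − €350 = €3,400.

€3,400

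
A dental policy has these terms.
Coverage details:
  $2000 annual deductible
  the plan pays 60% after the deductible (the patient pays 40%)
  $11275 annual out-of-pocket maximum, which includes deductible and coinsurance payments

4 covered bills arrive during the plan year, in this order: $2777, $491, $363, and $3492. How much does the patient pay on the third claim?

#1 ($2777): $2000 to deductible, leaving $777; 40% of $777 = $310.80. Patient pays $2310.80; OOP now $2310.80.
#2 ($491): 40% coinsurance on $491 = $196.40. Cost to patient: $196.40. OOP to date $2507.20.
#3 ($363): deductible met; 40% of $363 = $145.20. Patient owes $145.20 (running OOP $2652.40).

$145.20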